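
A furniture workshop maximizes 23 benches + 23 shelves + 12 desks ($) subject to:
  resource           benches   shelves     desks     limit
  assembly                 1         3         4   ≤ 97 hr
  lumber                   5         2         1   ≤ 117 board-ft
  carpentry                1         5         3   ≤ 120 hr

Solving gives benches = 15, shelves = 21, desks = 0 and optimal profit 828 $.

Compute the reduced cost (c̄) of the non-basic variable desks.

-1

Binding: lumber and carpentry. Non-binding: assembly (19 unused).
Slack constraints have shadow price 0 (complementary slackness).
From A_Bᵀ y = c: 5·y_lumber + 1·y_carpentry = 23; 2·y_lumber + 5·y_carpentry = 23.
This yields shadow prices y_lumber = 4, y_carpentry = 3.
Reduced cost of desks: c₃ − yᵀa₃ = 12 − (4·1 + 3·3) = 12 − 13 = -1.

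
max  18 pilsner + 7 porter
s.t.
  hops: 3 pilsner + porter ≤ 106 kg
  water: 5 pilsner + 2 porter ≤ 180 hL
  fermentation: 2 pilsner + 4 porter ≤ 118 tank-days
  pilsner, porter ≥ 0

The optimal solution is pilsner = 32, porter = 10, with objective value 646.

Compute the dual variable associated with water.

At the optimum: hops uses 106 of 106 (binding); water uses 180 of 180 (binding); fermentation uses 104 of 118 (slack = 14).
By complementary slackness, y = 0 for the non-binding constraint.
The binding rows give the dual system: 3·y_hops + 5·y_water = 18 and 1·y_hops + 2·y_water = 7.
This yields shadow prices y_hops = 1, y_water = 3.
Shadow price of water = 3.

3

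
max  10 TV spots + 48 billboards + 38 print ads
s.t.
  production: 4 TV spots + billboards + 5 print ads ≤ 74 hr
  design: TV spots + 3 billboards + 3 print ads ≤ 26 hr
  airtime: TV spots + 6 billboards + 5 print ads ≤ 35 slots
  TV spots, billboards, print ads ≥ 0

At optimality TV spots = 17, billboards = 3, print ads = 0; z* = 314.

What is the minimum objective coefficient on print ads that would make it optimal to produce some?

42

Check each constraint at x*: production 71/74 (slack 3); design 26/26 (tight); airtime 35/35 (tight).
Since production is not tight, its dual is 0.
From A_Bᵀ y = c: 1·y_design + 1·y_airtime = 10; 3·y_design + 6·y_airtime = 48.
This yields shadow prices y_design = 4, y_airtime = 6.
print ads enters the basis when its profit ≥ yᵀa₃ = 4·3 + 6·5 = 42.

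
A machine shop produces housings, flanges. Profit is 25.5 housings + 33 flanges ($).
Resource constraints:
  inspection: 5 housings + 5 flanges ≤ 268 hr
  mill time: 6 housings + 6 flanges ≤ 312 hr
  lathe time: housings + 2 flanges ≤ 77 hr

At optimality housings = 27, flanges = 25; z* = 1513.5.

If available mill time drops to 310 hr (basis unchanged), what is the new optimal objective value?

1507.5

At the optimum: inspection uses 260 of 268 (slack = 8); mill time uses 312 of 312 (binding); lathe time uses 77 of 77 (binding).
Slack constraints have shadow price 0 (complementary slackness).
Dual feasibility on the basic columns requires 6·y_mill time + 1·y_lathe time = 25.5, 6·y_mill time + 2·y_lathe time = 33.
Solving: y_mill time = 3, y_lathe time = 7.5.
Δz = y_mill time·Δb = 3 × (-2) = -6, so new z* = 1513.5 − 6 = 1507.5.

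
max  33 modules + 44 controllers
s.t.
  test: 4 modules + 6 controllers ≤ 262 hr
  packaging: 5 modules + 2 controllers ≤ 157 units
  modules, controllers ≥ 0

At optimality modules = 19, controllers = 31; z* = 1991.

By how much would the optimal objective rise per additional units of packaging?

Both test and packaging are binding at x*.
The binding rows give the dual system: 4·y_test + 5·y_packaging = 33 and 6·y_test + 2·y_packaging = 44.
Solving: y_test = 7, y_packaging = 1.
Shadow price of packaging = 1.

1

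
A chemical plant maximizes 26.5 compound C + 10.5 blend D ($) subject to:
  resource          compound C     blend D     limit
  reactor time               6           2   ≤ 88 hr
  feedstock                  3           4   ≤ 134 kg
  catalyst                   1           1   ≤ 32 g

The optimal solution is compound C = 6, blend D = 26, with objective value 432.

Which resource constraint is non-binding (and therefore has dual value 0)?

feedstock

reactor time: 88/88 (binding)
feedstock: 122/134 (slack 12)
catalyst: 32/32 (binding)
By complementary slackness, a constraint with positive slack has shadow price 0 → feedstock.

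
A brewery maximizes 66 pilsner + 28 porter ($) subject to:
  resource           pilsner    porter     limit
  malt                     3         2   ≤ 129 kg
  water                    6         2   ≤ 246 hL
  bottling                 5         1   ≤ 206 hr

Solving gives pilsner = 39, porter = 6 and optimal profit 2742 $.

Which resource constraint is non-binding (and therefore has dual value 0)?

bottling

malt: 129/129 (binding)
water: 246/246 (binding)
bottling: 201/206 (slack 5)
By complementary slackness, a constraint with positive slack has shadow price 0 → bottling.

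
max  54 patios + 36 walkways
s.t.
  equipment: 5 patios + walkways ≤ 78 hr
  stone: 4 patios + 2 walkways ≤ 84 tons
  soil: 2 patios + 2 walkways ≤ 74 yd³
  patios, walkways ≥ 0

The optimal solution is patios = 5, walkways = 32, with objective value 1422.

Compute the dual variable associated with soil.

Binding: stone and soil. Non-binding: equipment (21 unused).
Since equipment is not tight, its dual is 0.
Dual feasibility on the basic columns requires 4·y_stone + 2·y_soil = 54, 2·y_stone + 2·y_soil = 36.
This yields shadow prices y_stone = 9, y_soil = 9.
Shadow price of soil = 9.

9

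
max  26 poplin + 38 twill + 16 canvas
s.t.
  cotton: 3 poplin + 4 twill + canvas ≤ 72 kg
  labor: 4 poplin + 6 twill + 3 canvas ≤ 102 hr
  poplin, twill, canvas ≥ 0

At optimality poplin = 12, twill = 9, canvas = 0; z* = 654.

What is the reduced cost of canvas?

Both cotton and labor are binding at x*.
The binding rows give the dual system: 3·y_cotton + 4·y_labor = 26 and 4·y_cotton + 6·y_labor = 38.
This yields shadow prices y_cotton = 2, y_labor = 5.
Reduced cost of canvas: c₃ − yᵀa₃ = 16 − (2·1 + 5·3) = 16 − 17 = -1.

-1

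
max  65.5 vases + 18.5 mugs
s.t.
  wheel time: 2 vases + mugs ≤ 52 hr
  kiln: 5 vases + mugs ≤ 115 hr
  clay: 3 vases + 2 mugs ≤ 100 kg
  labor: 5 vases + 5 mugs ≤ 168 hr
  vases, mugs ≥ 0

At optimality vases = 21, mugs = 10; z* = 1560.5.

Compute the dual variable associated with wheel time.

At the optimum: wheel time uses 52 of 52 (binding); kiln uses 115 of 115 (binding); clay uses 83 of 100 (slack = 17); labor uses 155 of 168 (slack = 13).
Since clay, labor are not tight, their duals are 0.
Dual feasibility on the basic columns requires 2·y_wheel time + 5·y_kiln = 65.5, 1·y_wheel time + 1·y_kiln = 18.5.
→ y_wheel time = 9 and y_kiln = 9.5.
Shadow price of wheel time = 9.

9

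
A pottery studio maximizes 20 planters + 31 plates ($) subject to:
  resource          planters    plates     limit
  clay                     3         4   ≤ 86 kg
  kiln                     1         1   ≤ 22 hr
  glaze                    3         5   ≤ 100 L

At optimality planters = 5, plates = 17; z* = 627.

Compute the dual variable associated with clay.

0

Binding: kiln and glaze. Non-binding: clay (3 unused).
Slack constraints have shadow price 0 (complementary slackness).
From A_Bᵀ y = c: 1·y_kiln + 3·y_glaze = 20; 1·y_kiln + 5·y_glaze = 31.
This yields shadow prices y_kiln = 3.5, y_glaze = 5.5.
Shadow price of clay = 0.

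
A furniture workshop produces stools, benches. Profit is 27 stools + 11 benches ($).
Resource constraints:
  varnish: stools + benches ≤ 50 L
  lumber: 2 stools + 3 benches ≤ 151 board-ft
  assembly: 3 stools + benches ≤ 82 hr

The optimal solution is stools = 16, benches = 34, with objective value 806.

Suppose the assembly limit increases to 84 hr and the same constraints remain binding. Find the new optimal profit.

822

Binding: varnish and assembly. Non-binding: lumber (17 unused).
Slack constraints have shadow price 0 (complementary slackness).
The binding rows give the dual system: 1·y_varnish + 3·y_assembly = 27 and 1·y_varnish + 1·y_assembly = 11.
→ y_varnish = 3 and y_assembly = 8.
Δz = y_assembly·Δb = 8 × (2) = 16, so new z* = 806 + 16 = 822.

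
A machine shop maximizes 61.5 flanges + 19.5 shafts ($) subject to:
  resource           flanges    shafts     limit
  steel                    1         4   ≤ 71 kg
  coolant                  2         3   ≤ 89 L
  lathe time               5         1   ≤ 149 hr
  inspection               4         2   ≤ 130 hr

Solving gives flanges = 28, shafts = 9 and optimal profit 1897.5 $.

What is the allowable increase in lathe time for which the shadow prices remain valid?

13.5

Binding constraints: lathe time, inspection. The basis is B = [[5,1],[4,2]] with det 6.
Per unit increase in lathe time, x* moves by d = (0.3333, -0.6667).
The basis stays optimal until shafts reaches 0; allowable increase = 13.5 hr.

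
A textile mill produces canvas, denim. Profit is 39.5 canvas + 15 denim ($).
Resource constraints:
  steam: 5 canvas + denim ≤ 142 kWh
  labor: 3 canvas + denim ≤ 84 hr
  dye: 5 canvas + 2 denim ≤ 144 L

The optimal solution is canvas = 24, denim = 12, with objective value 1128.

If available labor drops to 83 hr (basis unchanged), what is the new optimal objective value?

1124

Check each constraint at x*: steam 132/142 (slack 10); labor 84/84 (tight); dye 144/144 (tight).
By complementary slackness, y = 0 for the non-binding constraint.
Dual feasibility on the basic columns requires 3·y_labor + 5·y_dye = 39.5, 1·y_labor + 2·y_dye = 15.
→ y_labor = 4 and y_dye = 5.5.
Δz = y_labor·Δb = 4 × (-1) = -4, so new z* = 1128 − 4 = 1124.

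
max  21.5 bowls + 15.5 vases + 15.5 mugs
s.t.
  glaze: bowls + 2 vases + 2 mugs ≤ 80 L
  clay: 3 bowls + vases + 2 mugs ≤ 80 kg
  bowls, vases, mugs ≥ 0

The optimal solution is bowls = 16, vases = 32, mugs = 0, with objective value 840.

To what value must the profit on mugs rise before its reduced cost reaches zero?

At the optimum: glaze uses 80 of 80 (binding); clay uses 80 of 80 (binding).
From A_Bᵀ y = c: 1·y_glaze + 3·y_clay = 21.5; 2·y_glaze + 1·y_clay = 15.5.
→ y_glaze = 5 and y_clay = 5.5.
mugs enters the basis when its profit ≥ yᵀa₃ = 5·2 + 5.5·2 = 21.

21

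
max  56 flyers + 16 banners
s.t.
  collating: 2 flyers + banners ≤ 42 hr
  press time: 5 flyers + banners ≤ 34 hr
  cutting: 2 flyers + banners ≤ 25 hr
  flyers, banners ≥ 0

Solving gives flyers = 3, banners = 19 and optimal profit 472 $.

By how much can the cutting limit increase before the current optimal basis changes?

Binding constraints: press time, cutting. The basis is B = [[5,1],[2,1]] with det 3.
Per unit increase in cutting, x* moves by d = (-0.3333, 1.6667).
The basis stays optimal until flyers reaches 0; allowable increase = 9 hr.

9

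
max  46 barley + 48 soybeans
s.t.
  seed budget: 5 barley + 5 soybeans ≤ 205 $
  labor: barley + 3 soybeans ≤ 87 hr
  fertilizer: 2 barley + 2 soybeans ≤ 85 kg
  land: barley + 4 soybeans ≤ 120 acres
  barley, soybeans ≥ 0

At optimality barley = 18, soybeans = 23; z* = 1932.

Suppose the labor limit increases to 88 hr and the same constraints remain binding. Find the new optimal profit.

Check each constraint at x*: seed budget 205/205 (tight); labor 87/87 (tight); fertilizer 82/85 (slack 3); land 110/120 (slack 10).
By complementary slackness, y = 0 for the non-binding constraints.
From A_Bᵀ y = c: 5·y_seed budget + 1·y_labor = 46; 5·y_seed budget + 3·y_labor = 48.
This yields shadow prices y_seed budget = 9, y_labor = 1.
Δz = y_labor·Δb = 1 × (1) = 1, so new z* = 1932 + 1 = 1933.

1933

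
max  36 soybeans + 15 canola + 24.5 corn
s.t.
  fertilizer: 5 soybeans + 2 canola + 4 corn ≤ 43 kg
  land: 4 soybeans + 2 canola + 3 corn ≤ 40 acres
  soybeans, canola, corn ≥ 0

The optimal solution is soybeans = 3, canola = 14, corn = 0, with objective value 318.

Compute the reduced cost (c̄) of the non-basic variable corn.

Check each constraint at x*: fertilizer 43/43 (tight); land 40/40 (tight).
The binding rows give the dual system: 5·y_fertilizer + 4·y_land = 36 and 2·y_fertilizer + 2·y_land = 15.
This yields shadow prices y_fertilizer = 6, y_land = 1.5.
Reduced cost of corn: c₃ − yᵀa₃ = 24.5 − (6·4 + 1.5·3) = 24.5 − 28.5 = -4.

-4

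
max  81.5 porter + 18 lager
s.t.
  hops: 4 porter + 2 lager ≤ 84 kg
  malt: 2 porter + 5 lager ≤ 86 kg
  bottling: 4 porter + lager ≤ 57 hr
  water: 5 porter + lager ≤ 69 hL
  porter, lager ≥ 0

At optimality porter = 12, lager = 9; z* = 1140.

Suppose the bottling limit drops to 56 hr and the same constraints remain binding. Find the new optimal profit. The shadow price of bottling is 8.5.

1131.5

Δb = -1, so new z* = 1140 + (8.5)·(-1) = 1140 − 8.5 = 1131.5.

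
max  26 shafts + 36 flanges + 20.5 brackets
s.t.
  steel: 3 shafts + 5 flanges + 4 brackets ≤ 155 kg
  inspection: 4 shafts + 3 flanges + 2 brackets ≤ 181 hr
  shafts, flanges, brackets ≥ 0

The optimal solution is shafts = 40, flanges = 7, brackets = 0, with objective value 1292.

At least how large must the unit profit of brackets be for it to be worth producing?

28

Check each constraint at x*: steel 155/155 (tight); inspection 181/181 (tight).
From A_Bᵀ y = c: 3·y_steel + 4·y_inspection = 26; 5·y_steel + 3·y_inspection = 36.
→ y_steel = 6 and y_inspection = 2.
brackets enters the basis when its profit ≥ yᵀa₃ = 6·4 + 2·2 = 28.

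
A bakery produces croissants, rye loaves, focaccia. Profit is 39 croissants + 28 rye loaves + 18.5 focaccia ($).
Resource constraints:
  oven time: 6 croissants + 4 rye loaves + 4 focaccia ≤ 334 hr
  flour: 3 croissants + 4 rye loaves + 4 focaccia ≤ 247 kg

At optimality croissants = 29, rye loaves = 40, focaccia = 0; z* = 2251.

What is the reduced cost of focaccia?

-9.5

At the optimum: oven time uses 334 of 334 (binding); flour uses 247 of 247 (binding).
The binding rows give the dual system: 6·y_oven time + 3·y_flour = 39 and 4·y_oven time + 4·y_flour = 28.
This yields shadow prices y_oven time = 6, y_flour = 1.
Reduced cost of focaccia: c₃ − yᵀa₃ = 18.5 − (6·4 + 1·4) = 18.5 − 28 = -9.5.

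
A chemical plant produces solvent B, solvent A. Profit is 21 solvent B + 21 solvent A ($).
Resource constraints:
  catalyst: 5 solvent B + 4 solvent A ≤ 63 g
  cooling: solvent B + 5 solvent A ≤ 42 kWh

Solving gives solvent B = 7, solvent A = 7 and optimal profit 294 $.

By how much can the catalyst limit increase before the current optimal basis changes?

Binding constraints: catalyst, cooling. The basis is B = [[5,4],[1,5]] with det 21.
Per unit increase in catalyst, x* moves by d = (0.2381, -0.0476).
The basis stays optimal until solvent A reaches 0; allowable increase = 147 g.

147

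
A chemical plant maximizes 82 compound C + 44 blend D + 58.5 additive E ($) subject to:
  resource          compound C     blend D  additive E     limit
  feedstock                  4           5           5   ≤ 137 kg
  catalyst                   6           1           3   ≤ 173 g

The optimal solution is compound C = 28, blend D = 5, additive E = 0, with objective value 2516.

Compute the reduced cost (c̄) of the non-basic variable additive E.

At the optimum: feedstock uses 137 of 137 (binding); catalyst uses 173 of 173 (binding).
Dual feasibility on the basic columns requires 4·y_feedstock + 6·y_catalyst = 82, 5·y_feedstock + 1·y_catalyst = 44.
This yields shadow prices y_feedstock = 7, y_catalyst = 9.
Reduced cost of additive E: c₃ − yᵀa₃ = 58.5 − (7·5 + 9·3) = 58.5 − 62 = -3.5.

-3.5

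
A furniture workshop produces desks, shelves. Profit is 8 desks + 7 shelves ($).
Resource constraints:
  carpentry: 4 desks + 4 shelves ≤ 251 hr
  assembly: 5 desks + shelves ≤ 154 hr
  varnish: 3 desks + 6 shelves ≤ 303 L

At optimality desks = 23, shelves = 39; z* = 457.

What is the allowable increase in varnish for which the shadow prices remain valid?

5.0625

Binding constraints: assembly, varnish. The basis is B = [[5,1],[3,6]] with det 27.
Per unit increase in varnish, x* moves by d = (-0.037, 0.1852).
The basis stays optimal until carpentry becomes binding; allowable increase = 5.0625 L.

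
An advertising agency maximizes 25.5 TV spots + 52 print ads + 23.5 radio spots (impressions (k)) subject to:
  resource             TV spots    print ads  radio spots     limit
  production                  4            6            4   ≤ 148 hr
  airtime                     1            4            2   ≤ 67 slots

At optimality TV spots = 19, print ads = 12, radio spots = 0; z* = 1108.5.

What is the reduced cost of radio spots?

At the optimum: production uses 148 of 148 (binding); airtime uses 67 of 67 (binding).
From A_Bᵀ y = c: 4·y_production + 1·y_airtime = 25.5; 6·y_production + 4·y_airtime = 52.
Solving: y_production = 5, y_airtime = 5.5.
Reduced cost of radio spots: c₃ − yᵀa₃ = 23.5 − (5·4 + 5.5·2) = 23.5 − 31 = -7.5.

-7.5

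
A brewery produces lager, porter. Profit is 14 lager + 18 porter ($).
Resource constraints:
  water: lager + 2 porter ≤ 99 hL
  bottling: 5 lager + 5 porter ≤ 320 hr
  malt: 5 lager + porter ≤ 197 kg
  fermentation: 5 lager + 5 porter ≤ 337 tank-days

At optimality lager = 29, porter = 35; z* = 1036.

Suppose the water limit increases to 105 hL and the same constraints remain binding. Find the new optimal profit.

Binding: water and bottling. Non-binding: malt (17 unused), fermentation (17 unused).
Since malt, fermentation are not tight, their duals are 0.
Dual feasibility on the basic columns requires 1·y_water + 5·y_bottling = 14, 2·y_water + 5·y_bottling = 18.
Solving: y_water = 4, y_bottling = 2.
Δz = y_water·Δb = 4 × (6) = 24, so new z* = 1036 + 24 = 1060.

1060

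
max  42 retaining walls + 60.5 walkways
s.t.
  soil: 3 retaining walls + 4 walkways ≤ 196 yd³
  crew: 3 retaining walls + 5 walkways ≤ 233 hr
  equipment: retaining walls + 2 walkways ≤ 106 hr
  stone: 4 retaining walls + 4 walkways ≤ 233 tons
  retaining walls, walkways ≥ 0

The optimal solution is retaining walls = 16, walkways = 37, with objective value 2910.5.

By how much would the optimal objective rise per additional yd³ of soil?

9.5

At the optimum: soil uses 196 of 196 (binding); crew uses 233 of 233 (binding); equipment uses 90 of 106 (slack = 16); stone uses 212 of 233 (slack = 21).
Since equipment, stone are not tight, their duals are 0.
Dual feasibility on the basic columns requires 3·y_soil + 3·y_crew = 42, 4·y_soil + 5·y_crew = 60.5.
→ y_soil = 9.5 and y_crew = 4.5.
Shadow price of soil = 9.5.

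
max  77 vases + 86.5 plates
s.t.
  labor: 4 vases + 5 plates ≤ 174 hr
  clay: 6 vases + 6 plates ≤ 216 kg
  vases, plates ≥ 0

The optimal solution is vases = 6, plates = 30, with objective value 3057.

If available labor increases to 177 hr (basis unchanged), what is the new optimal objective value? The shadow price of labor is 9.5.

3085.5

Δb = 3, so new z* = 3057 + (9.5)·(3) = 3057 + 28.5 = 3085.5.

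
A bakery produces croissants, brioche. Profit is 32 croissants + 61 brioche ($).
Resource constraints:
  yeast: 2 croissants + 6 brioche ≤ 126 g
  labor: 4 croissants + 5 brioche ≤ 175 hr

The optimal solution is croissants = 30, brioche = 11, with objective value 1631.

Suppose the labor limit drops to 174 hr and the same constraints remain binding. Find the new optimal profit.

At the optimum: yeast uses 126 of 126 (binding); labor uses 175 of 175 (binding).
Dual feasibility on the basic columns requires 2·y_yeast + 4·y_labor = 32, 6·y_yeast + 5·y_labor = 61.
This yields shadow prices y_yeast = 6, y_labor = 5.
Δz = y_labor·Δb = 5 × (-1) = -5, so new z* = 1631 − 5 = 1626.

1626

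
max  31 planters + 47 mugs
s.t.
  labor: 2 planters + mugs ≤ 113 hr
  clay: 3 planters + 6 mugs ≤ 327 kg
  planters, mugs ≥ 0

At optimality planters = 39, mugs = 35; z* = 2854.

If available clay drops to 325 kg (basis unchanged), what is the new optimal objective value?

At the optimum: labor uses 113 of 113 (binding); clay uses 327 of 327 (binding).
From A_Bᵀ y = c: 2·y_labor + 3·y_clay = 31; 1·y_labor + 6·y_clay = 47.
Solving: y_labor = 5, y_clay = 7.
Δz = y_clay·Δb = 7 × (-2) = -14, so new z* = 2854 − 14 = 2840.

2840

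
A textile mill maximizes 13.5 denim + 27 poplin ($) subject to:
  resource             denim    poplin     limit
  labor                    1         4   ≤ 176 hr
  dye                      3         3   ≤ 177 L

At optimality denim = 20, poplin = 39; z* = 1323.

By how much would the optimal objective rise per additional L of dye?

At the optimum: labor uses 176 of 176 (binding); dye uses 177 of 177 (binding).
Dual feasibility on the basic columns requires 1·y_labor + 3·y_dye = 13.5, 4·y_labor + 3·y_dye = 27.
This yields shadow prices y_labor = 4.5, y_dye = 3.
Shadow price of dye = 3.

3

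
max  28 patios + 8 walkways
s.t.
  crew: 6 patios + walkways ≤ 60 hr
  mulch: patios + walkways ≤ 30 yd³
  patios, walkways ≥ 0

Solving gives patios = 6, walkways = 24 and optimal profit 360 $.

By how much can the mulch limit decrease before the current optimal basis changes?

20

Binding constraints: crew, mulch. The basis is B = [[6,1],[1,1]] with det 5.
Per unit decrease in mulch, x* moves by d = (0.2, -1.2).
The basis stays optimal until walkways reaches 0; allowable decrease = 20 yd³.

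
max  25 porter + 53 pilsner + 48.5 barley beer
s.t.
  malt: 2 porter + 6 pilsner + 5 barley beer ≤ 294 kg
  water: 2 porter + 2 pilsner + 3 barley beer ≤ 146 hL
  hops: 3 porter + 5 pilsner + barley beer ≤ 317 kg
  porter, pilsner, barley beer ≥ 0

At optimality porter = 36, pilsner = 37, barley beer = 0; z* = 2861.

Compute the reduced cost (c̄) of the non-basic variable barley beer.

-3

At the optimum: malt uses 294 of 294 (binding); water uses 146 of 146 (binding); hops uses 293 of 317 (slack = 24).
By complementary slackness, y = 0 for the non-binding constraint.
The binding rows give the dual system: 2·y_malt + 2·y_water = 25 and 6·y_malt + 2·y_water = 53.
This yields shadow prices y_malt = 7, y_water = 5.5.
Reduced cost of barley beer: c₃ − yᵀa₃ = 48.5 − (7·5 + 5.5·3) = 48.5 − 51.5 = -3.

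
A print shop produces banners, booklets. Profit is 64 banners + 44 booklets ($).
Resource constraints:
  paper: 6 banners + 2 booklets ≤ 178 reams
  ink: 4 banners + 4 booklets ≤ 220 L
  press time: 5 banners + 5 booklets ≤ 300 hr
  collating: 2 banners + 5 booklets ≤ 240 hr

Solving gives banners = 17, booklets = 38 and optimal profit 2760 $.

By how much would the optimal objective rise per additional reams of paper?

Binding: paper and ink. Non-binding: press time (25 unused), collating (16 unused).
Since press time, collating are not tight, their duals are 0.
Dual feasibility on the basic columns requires 6·y_paper + 4·y_ink = 64, 2·y_paper + 4·y_ink = 44.
This yields shadow prices y_paper = 5, y_ink = 8.5.
Shadow price of paper = 5.

5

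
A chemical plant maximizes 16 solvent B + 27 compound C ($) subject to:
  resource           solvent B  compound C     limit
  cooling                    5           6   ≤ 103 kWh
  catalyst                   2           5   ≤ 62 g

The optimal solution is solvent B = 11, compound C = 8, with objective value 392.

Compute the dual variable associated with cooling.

At the optimum: cooling uses 103 of 103 (binding); catalyst uses 62 of 62 (binding).
The binding rows give the dual system: 5·y_cooling + 2·y_catalyst = 16 and 6·y_cooling + 5·y_catalyst = 27.
→ y_cooling = 2 and y_catalyst = 3.
Shadow price of cooling = 2.

2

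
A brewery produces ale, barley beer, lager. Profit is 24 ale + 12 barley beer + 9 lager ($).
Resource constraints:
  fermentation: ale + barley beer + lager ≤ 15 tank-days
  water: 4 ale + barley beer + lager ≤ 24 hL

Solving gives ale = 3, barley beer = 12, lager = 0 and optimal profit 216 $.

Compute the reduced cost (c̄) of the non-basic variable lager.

-3

Check each constraint at x*: fermentation 15/15 (tight); water 24/24 (tight).
Dual feasibility on the basic columns requires 1·y_fermentation + 4·y_water = 24, 1·y_fermentation + 1·y_water = 12.
Solving: y_fermentation = 8, y_water = 4.
Reduced cost of lager: c₃ − yᵀa₃ = 9 − (8·1 + 4·1) = 9 − 12 = -3.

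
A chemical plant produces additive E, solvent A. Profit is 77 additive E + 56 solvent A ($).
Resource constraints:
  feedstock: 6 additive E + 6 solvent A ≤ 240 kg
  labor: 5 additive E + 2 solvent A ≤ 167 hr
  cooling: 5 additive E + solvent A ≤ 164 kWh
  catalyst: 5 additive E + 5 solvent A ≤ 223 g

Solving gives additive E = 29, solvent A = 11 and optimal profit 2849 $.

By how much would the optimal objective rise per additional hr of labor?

7

At the optimum: feedstock uses 240 of 240 (binding); labor uses 167 of 167 (binding); cooling uses 156 of 164 (slack = 8); catalyst uses 200 of 223 (slack = 23).
Slack constraints have shadow price 0 (complementary slackness).
From A_Bᵀ y = c: 6·y_feedstock + 5·y_labor = 77; 6·y_feedstock + 2·y_labor = 56.
This yields shadow prices y_feedstock = 7, y_labor = 7.
Shadow price of labor = 7.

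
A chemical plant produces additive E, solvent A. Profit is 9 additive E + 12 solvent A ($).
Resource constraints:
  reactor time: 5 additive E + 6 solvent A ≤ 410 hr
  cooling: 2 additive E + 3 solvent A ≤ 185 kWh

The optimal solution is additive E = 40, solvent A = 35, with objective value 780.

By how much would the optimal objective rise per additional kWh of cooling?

2

Check each constraint at x*: reactor time 410/410 (tight); cooling 185/185 (tight).
Dual feasibility on the basic columns requires 5·y_reactor time + 2·y_cooling = 9, 6·y_reactor time + 3·y_cooling = 12.
→ y_reactor time = 1 and y_cooling = 2.
Shadow price of cooling = 2.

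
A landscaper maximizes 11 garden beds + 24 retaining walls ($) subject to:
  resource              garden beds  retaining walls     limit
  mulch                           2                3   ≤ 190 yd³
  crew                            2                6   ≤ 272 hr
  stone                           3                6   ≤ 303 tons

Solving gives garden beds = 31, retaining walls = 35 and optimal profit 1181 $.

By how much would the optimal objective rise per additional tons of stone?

Check each constraint at x*: mulch 167/190 (slack 23); crew 272/272 (tight); stone 303/303 (tight).
By complementary slackness, y = 0 for the non-binding constraint.
Dual feasibility on the basic columns requires 2·y_crew + 3·y_stone = 11, 6·y_crew + 6·y_stone = 24.
This yields shadow prices y_crew = 1, y_stone = 3.
Shadow price of stone = 3.

3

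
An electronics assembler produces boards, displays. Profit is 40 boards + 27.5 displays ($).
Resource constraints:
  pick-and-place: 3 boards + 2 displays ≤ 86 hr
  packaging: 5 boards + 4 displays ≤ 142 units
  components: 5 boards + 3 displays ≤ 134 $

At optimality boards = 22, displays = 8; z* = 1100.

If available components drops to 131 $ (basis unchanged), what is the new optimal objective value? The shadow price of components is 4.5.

1086.5

Δb = -3, so new z* = 1100 + (4.5)·(-3) = 1100 − 13.5 = 1086.5.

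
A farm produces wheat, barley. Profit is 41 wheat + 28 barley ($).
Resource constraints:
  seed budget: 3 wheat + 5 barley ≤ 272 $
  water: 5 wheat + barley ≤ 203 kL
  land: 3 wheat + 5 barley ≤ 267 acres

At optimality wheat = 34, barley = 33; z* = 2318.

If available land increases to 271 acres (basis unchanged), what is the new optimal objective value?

At the optimum: seed budget uses 267 of 272 (slack = 5); water uses 203 of 203 (binding); land uses 267 of 267 (binding).
Since seed budget is not tight, its dual is 0.
From A_Bᵀ y = c: 5·y_water + 3·y_land = 41; 1·y_water + 5·y_land = 28.
This yields shadow prices y_water = 5.5, y_land = 4.5.
Δz = y_land·Δb = 4.5 × (4) = 18, so new z* = 2318 + 18 = 2336.

2336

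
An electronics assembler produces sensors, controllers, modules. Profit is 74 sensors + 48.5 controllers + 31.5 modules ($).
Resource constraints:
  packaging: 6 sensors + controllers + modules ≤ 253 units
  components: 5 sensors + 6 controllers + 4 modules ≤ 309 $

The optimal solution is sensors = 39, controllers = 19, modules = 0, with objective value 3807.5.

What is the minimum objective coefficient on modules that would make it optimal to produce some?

34.5

At the optimum: packaging uses 253 of 253 (binding); components uses 309 of 309 (binding).
From A_Bᵀ y = c: 6·y_packaging + 5·y_components = 74; 1·y_packaging + 6·y_components = 48.5.
This yields shadow prices y_packaging = 6.5, y_components = 7.
modules enters the basis when its profit ≥ yᵀa₃ = 6.5·1 + 7·4 = 34.5.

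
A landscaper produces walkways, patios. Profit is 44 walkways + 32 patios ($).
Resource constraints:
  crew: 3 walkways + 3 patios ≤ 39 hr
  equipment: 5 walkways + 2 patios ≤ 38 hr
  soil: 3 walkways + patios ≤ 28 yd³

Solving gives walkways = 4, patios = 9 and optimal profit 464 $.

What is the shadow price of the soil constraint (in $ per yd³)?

0

Check each constraint at x*: crew 39/39 (tight); equipment 38/38 (tight); soil 21/28 (slack 7).
By complementary slackness, y = 0 for the non-binding constraint.
The binding rows give the dual system: 3·y_crew + 5·y_equipment = 44 and 3·y_crew + 2·y_equipment = 32.
Solving: y_crew = 8, y_equipment = 4.
Shadow price of soil = 0.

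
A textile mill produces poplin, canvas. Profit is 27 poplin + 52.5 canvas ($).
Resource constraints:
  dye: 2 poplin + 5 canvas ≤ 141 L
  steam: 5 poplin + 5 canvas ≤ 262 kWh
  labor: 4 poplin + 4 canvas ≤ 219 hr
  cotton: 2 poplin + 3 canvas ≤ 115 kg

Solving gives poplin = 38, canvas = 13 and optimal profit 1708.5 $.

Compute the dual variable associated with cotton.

Check each constraint at x*: dye 141/141 (tight); steam 255/262 (slack 7); labor 204/219 (slack 15); cotton 115/115 (tight).
By complementary slackness, y = 0 for the non-binding constraints.
Dual feasibility on the basic columns requires 2·y_dye + 2·y_cotton = 27, 5·y_dye + 3·y_cotton = 52.5.
Solving: y_dye = 6, y_cotton = 7.5.
Shadow price of cotton = 7.5.

7.5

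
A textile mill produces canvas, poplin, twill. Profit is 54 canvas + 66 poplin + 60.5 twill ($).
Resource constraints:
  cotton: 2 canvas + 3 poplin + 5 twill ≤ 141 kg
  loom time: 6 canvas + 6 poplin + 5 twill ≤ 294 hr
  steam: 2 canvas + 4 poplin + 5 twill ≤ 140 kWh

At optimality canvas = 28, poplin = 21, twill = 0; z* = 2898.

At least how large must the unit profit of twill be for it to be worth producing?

65

Binding: loom time and steam. Non-binding: cotton (22 unused).
Since cotton is not tight, its dual is 0.
Dual feasibility on the basic columns requires 6·y_loom time + 2·y_steam = 54, 6·y_loom time + 4·y_steam = 66.
→ y_loom time = 7 and y_steam = 6.
twill enters the basis when its profit ≥ yᵀa₃ = 7·5 + 6·5 = 65.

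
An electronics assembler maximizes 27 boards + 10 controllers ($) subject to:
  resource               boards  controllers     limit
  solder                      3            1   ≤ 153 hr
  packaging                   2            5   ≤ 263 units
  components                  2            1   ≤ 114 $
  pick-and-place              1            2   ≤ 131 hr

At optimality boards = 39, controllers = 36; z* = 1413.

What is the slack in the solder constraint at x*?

solder used = 3·39 + 1·36 = 153; slack = 153 − 153 = 0.

0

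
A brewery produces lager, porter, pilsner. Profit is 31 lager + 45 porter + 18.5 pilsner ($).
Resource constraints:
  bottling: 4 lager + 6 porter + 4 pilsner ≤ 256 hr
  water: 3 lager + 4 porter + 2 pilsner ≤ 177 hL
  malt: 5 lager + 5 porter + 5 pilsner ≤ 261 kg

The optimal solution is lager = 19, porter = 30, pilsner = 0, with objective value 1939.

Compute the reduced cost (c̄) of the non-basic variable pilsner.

-9.5

Binding: bottling and water. Non-binding: malt (16 unused).
Since malt is not tight, its dual is 0.
Dual feasibility on the basic columns requires 4·y_bottling + 3·y_water = 31, 6·y_bottling + 4·y_water = 45.
Solving: y_bottling = 5.5, y_water = 3.
Reduced cost of pilsner: c₃ − yᵀa₃ = 18.5 − (5.5·4 + 3·2) = 18.5 − 28 = -9.5.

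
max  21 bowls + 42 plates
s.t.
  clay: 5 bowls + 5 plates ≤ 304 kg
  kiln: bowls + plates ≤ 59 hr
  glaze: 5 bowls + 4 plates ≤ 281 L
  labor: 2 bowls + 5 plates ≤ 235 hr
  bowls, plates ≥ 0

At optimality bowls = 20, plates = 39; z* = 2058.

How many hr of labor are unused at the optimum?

0

labor used = 2·20 + 5·39 = 235; slack = 235 − 235 = 0.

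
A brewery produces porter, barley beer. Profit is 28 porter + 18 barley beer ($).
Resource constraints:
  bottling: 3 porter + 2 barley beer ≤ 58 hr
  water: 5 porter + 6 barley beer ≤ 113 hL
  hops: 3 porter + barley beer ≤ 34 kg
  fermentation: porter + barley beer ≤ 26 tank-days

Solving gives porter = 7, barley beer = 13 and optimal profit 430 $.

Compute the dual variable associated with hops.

At the optimum: bottling uses 47 of 58 (slack = 11); water uses 113 of 113 (binding); hops uses 34 of 34 (binding); fermentation uses 20 of 26 (slack = 6).
By complementary slackness, y = 0 for the non-binding constraints.
The binding rows give the dual system: 5·y_water + 3·y_hops = 28 and 6·y_water + 1·y_hops = 18.
→ y_water = 2 and y_hops = 6.
Shadow price of hops = 6.

6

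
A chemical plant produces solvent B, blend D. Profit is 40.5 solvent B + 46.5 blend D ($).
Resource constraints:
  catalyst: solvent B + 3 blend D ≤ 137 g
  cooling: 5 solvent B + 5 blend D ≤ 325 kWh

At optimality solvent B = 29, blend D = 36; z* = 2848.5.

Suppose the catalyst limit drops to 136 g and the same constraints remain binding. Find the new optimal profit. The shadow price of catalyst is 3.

Δb = -1, so new z* = 2848.5 + (3)·(-1) = 2848.5 − 3 = 2845.5.

2845.5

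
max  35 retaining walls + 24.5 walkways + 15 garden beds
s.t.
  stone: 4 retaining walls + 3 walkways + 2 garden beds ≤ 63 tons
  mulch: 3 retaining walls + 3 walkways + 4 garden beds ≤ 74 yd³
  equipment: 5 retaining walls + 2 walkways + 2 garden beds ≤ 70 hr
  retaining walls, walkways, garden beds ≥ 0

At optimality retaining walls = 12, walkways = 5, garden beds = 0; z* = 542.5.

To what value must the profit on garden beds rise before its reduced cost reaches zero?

At the optimum: stone uses 63 of 63 (binding); mulch uses 51 of 74 (slack = 23); equipment uses 70 of 70 (binding).
Since mulch is not tight, its dual is 0.
Dual feasibility on the basic columns requires 4·y_stone + 5·y_equipment = 35, 3·y_stone + 2·y_equipment = 24.5.
This yields shadow prices y_stone = 7.5, y_equipment = 1.
garden beds enters the basis when its profit ≥ yᵀa₃ = 7.5·2 + 1·2 = 17.

17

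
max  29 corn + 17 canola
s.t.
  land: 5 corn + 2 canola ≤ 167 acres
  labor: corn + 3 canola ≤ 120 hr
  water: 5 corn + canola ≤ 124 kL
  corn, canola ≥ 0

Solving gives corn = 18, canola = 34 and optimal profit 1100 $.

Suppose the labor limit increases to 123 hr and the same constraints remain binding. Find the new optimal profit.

At the optimum: land uses 158 of 167 (slack = 9); labor uses 120 of 120 (binding); water uses 124 of 124 (binding).
By complementary slackness, y = 0 for the non-binding constraint.
Dual feasibility on the basic columns requires 1·y_labor + 5·y_water = 29, 3·y_labor + 1·y_water = 17.
→ y_labor = 4 and y_water = 5.
Δz = y_labor·Δb = 4 × (3) = 12, so new z* = 1100 + 12 = 1112.

1112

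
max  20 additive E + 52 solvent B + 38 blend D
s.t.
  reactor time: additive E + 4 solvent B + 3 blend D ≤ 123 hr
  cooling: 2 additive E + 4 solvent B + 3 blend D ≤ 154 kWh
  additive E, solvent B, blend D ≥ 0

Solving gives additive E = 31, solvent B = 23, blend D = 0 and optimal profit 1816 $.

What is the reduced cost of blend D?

At the optimum: reactor time uses 123 of 123 (binding); cooling uses 154 of 154 (binding).
The binding rows give the dual system: 1·y_reactor time + 2·y_cooling = 20 and 4·y_reactor time + 4·y_cooling = 52.
Solving: y_reactor time = 6, y_cooling = 7.
Reduced cost of blend D: c₃ − yᵀa₃ = 38 − (6·3 + 7·3) = 38 − 39 = -1.

-1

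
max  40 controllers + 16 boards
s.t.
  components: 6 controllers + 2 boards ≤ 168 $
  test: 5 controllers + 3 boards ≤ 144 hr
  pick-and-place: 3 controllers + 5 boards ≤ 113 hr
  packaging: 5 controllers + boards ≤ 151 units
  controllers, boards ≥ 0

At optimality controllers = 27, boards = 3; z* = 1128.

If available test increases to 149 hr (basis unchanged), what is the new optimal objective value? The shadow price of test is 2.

Δb = 5, so new z* = 1128 + (2)·(5) = 1128 + 10 = 1138.

1138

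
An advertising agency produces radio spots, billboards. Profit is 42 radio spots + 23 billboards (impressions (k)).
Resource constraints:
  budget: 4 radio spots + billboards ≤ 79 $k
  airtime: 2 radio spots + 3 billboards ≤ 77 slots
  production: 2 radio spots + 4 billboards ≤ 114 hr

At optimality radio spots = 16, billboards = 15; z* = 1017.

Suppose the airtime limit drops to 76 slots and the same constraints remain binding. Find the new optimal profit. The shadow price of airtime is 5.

Δb = -1, so new z* = 1017 + (5)·(-1) = 1017 − 5 = 1012.

1012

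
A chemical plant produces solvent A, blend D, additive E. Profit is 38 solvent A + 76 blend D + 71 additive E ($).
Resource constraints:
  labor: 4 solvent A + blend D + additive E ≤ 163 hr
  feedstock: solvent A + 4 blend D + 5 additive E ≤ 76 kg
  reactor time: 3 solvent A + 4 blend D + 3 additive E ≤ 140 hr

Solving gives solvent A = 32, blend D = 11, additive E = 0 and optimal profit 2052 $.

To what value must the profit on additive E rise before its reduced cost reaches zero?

76

Binding: feedstock and reactor time. Non-binding: labor (24 unused).
Slack constraints have shadow price 0 (complementary slackness).
From A_Bᵀ y = c: 1·y_feedstock + 3·y_reactor time = 38; 4·y_feedstock + 4·y_reactor time = 76.
This yields shadow prices y_feedstock = 9.5, y_reactor time = 9.5.
additive E enters the basis when its profit ≥ yᵀa₃ = 9.5·5 + 9.5·3 = 76.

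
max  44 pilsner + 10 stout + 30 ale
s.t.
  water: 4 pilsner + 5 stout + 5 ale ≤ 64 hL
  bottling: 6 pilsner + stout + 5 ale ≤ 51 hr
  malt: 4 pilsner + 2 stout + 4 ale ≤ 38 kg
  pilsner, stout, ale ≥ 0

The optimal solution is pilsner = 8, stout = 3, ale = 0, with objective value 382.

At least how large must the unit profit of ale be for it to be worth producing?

38

Binding: bottling and malt. Non-binding: water (17 unused).
By complementary slackness, y = 0 for the non-binding constraint.
Dual feasibility on the basic columns requires 6·y_bottling + 4·y_malt = 44, 1·y_bottling + 2·y_malt = 10.
This yields shadow prices y_bottling = 6, y_malt = 2.
ale enters the basis when its profit ≥ yᵀa₃ = 6·5 + 2·4 = 38.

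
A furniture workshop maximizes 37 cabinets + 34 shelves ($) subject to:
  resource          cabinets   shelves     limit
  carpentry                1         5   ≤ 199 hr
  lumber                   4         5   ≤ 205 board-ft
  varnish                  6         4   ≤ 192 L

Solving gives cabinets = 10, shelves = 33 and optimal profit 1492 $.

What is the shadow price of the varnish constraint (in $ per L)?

At the optimum: carpentry uses 175 of 199 (slack = 24); lumber uses 205 of 205 (binding); varnish uses 192 of 192 (binding).
By complementary slackness, y = 0 for the non-binding constraint.
The binding rows give the dual system: 4·y_lumber + 6·y_varnish = 37 and 5·y_lumber + 4·y_varnish = 34.
Solving: y_lumber = 4, y_varnish = 3.5.
Shadow price of varnish = 3.5.

3.5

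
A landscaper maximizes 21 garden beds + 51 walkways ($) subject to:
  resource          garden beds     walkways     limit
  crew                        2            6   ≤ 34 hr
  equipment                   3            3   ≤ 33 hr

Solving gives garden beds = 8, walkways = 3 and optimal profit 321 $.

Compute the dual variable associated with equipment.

At the optimum: crew uses 34 of 34 (binding); equipment uses 33 of 33 (binding).
The binding rows give the dual system: 2·y_crew + 3·y_equipment = 21 and 6·y_crew + 3·y_equipment = 51.
→ y_crew = 7.5 and y_equipment = 2.
Shadow price of equipment = 2.

2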